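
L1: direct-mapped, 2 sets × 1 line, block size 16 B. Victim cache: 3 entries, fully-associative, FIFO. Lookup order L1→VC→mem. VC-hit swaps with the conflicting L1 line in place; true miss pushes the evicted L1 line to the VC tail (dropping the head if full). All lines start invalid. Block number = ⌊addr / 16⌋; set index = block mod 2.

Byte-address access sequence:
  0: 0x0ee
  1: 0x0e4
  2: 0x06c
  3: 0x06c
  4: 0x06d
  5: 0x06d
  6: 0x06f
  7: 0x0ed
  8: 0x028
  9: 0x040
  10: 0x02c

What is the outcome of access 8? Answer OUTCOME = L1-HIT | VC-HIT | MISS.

OUTCOME = MISS

#0 0xee→b14/s0 MISS; vc=[]
#1 0xe4→b14/s0 L1-HIT; vc=[]
#2 0x6c→b6/s0 MISS; vc=[14]
#3 0x6c→b6/s0 L1-HIT; vc=[14]
#4 0x6d→b6/s0 L1-HIT; vc=[14]
#5 0x6d→b6/s0 L1-HIT; vc=[14]
#6 0x6f→b6/s0 L1-HIT; vc=[14]
#7 0xed→b14/s0 VC-HIT; vc=[6]
#8 0x28→b2/s0 MISS; vc=[6,14]
#9 0x40→b4/s0 MISS; vc=[6,14,2]
#10 0x2c→b2/s0 VC-HIT; vc=[6,14,4]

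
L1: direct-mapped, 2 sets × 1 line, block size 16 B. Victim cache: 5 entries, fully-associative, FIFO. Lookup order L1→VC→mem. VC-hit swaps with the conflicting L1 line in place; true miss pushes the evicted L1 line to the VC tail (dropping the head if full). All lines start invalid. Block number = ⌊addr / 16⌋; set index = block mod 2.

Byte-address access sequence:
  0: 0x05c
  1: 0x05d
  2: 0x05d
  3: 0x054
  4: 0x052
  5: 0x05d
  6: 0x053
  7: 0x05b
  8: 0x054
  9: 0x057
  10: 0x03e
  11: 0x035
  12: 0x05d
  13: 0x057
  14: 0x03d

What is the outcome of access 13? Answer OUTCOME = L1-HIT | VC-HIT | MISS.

0: 0x5c (blk 5, set 1) → MISS  vc=[]
1: 0x5d (blk 5, set 1) → L1-HIT  vc=[]
2: 0x5d (blk 5, set 1) → L1-HIT  vc=[]
3: 0x54 (blk 5, set 1) → L1-HIT  vc=[]
4: 0x52 (blk 5, set 1) → L1-HIT  vc=[]
5: 0x5d (blk 5, set 1) → L1-HIT  vc=[]
6: 0x53 (blk 5, set 1) → L1-HIT  vc=[]
7: 0x5b (blk 5, set 1) → L1-HIT  vc=[]
8: 0x54 (blk 5, set 1) → L1-HIT  vc=[]
9: 0x57 (blk 5, set 1) → L1-HIT  vc=[]
10: 0x3e (blk 3, set 1) → MISS  vc=[5]
11: 0x35 (blk 3, set 1) → L1-HIT  vc=[5]
12: 0x5d (blk 5, set 1) → VC-HIT  vc=[3]
13: 0x57 (blk 5, set 1) → L1-HIT  vc=[3]
14: 0x3d (blk 3, set 1) → VC-HIT  vc=[5]

OUTCOME = L1-HIT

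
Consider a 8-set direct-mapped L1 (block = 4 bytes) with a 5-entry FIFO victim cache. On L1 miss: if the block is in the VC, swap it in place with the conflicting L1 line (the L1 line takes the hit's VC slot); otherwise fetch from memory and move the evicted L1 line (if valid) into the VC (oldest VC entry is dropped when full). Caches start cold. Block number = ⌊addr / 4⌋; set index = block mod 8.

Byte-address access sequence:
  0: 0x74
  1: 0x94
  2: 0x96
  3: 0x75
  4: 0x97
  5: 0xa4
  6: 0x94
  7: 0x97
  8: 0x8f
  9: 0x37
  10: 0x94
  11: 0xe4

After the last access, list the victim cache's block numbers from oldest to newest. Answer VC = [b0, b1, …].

  [0] addr=0x74 blk=29 s=5: MISS | VC []
  [1] addr=0x94 blk=37 s=5: MISS | VC [29]
  [2] addr=0x96 blk=37 s=5: L1-HIT | VC [29]
  [3] addr=0x75 blk=29 s=5: VC-HIT | VC [37]
  [4] addr=0x97 blk=37 s=5: VC-HIT | VC [29]
  [5] addr=0xa4 blk=41 s=1: MISS | VC [29]
  [6] addr=0x94 blk=37 s=5: L1-HIT | VC [29]
  [7] addr=0x97 blk=37 s=5: L1-HIT | VC [29]
  [8] addr=0x8f blk=35 s=3: MISS | VC [29]
  [9] addr=0x37 blk=13 s=5: MISS | VC [29, 37]
  [10] addr=0x94 blk=37 s=5: VC-HIT | VC [29, 13]
  [11] addr=0xe4 blk=57 s=1: MISS | VC [29, 13, 41]

VC = [29, 13, 41]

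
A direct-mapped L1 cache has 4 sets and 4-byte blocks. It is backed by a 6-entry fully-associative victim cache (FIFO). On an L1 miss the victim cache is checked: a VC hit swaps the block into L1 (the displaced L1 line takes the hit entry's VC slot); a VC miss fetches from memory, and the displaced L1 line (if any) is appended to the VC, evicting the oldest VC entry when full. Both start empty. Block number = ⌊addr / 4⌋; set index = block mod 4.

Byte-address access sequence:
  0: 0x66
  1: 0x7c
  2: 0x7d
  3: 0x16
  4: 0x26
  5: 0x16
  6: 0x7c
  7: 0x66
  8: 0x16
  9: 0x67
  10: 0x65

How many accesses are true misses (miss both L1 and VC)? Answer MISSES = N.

  [0] addr=0x66 blk=25 s=1: MISS | VC []
  [1] addr=0x7c blk=31 s=3: MISS | VC []
  [2] addr=0x7d blk=31 s=3: L1-HIT | VC []
  [3] addr=0x16 blk=5 s=1: MISS | VC [25]
  [4] addr=0x26 blk=9 s=1: MISS | VC [25, 5]
  [5] addr=0x16 blk=5 s=1: VC-HIT | VC [25, 9]
  [6] addr=0x7c blk=31 s=3: L1-HIT | VC [25, 9]
  [7] addr=0x66 blk=25 s=1: VC-HIT | VC [5, 9]
  [8] addr=0x16 blk=5 s=1: VC-HIT | VC [25, 9]
  [9] addr=0x67 blk=25 s=1: VC-HIT | VC [5, 9]
  [10] addr=0x65 blk=25 s=1: L1-HIT | VC [5, 9]

MISSES = 4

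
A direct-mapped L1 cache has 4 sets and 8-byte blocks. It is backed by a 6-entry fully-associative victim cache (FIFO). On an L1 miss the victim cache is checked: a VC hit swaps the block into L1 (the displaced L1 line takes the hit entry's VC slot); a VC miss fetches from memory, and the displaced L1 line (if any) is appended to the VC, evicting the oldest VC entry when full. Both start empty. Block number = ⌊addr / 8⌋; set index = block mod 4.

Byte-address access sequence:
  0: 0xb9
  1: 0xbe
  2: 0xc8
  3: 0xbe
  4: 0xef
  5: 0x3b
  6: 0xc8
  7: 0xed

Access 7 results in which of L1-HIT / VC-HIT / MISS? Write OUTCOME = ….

  [0] addr=0xb9 blk=23 s=3: MISS | VC []
  [1] addr=0xbe blk=23 s=3: L1-HIT | VC []
  [2] addr=0xc8 blk=25 s=1: MISS | VC []
  [3] addr=0xbe blk=23 s=3: L1-HIT | VC []
  [4] addr=0xef blk=29 s=1: MISS | VC [25]
  [5] addr=0x3b blk=7 s=3: MISS | VC [25, 23]
  [6] addr=0xc8 blk=25 s=1: VC-HIT | VC [29, 23]
  [7] addr=0xed blk=29 s=1: VC-HIT | VC [25, 23]

OUTCOME = VC-HIT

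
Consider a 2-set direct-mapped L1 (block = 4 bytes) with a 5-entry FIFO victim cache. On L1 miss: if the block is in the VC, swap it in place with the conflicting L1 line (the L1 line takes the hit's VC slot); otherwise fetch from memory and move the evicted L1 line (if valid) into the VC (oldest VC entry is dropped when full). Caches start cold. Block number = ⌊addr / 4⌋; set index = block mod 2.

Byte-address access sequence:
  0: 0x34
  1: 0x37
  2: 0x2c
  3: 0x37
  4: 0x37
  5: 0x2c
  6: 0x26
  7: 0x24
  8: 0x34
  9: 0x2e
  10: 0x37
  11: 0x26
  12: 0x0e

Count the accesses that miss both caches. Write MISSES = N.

#0 0x34→b13/s1 MISS; vc=[]
#1 0x37→b13/s1 L1-HIT; vc=[]
#2 0x2c→b11/s1 MISS; vc=[13]
#3 0x37→b13/s1 VC-HIT; vc=[11]
#4 0x37→b13/s1 L1-HIT; vc=[11]
#5 0x2c→b11/s1 VC-HIT; vc=[13]
#6 0x26→b9/s1 MISS; vc=[13,11]
#7 0x24→b9/s1 L1-HIT; vc=[13,11]
#8 0x34→b13/s1 VC-HIT; vc=[9,11]
#9 0x2e→b11/s1 VC-HIT; vc=[9,13]
#10 0x37→b13/s1 VC-HIT; vc=[9,11]
#11 0x26→b9/s1 VC-HIT; vc=[13,11]
#12 0xe→b3/s1 MISS; vc=[13,11,9]

MISSES = 4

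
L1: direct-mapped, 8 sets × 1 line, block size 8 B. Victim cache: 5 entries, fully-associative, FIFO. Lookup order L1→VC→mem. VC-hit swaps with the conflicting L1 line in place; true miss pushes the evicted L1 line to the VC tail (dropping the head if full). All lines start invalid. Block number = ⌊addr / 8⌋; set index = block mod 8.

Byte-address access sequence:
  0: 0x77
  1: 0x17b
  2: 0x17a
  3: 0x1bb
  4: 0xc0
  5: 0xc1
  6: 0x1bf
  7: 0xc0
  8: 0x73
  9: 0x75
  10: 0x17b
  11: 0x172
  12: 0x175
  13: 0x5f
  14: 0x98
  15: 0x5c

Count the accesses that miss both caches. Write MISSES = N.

0: 0x77 (blk 14, set 6) → MISS  vc=[]
1: 0x17b (blk 47, set 7) → MISS  vc=[]
2: 0x17a (blk 47, set 7) → L1-HIT  vc=[]
3: 0x1bb (blk 55, set 7) → MISS  vc=[47]
4: 0xc0 (blk 24, set 0) → MISS  vc=[47]
5: 0xc1 (blk 24, set 0) → L1-HIT  vc=[47]
6: 0x1bf (blk 55, set 7) → L1-HIT  vc=[47]
7: 0xc0 (blk 24, set 0) → L1-HIT  vc=[47]
8: 0x73 (blk 14, set 6) → L1-HIT  vc=[47]
9: 0x75 (blk 14, set 6) → L1-HIT  vc=[47]
10: 0x17b (blk 47, set 7) → VC-HIT  vc=[55]
11: 0x172 (blk 46, set 6) → MISS  vc=[55, 14]
12: 0x175 (blk 46, set 6) → L1-HIT  vc=[55, 14]
13: 0x5f (blk 11, set 3) → MISS  vc=[55, 14]
14: 0x98 (blk 19, set 3) → MISS  vc=[55, 14, 11]
15: 0x5c (blk 11, set 3) → VC-HIT  vc=[55, 14, 19]

MISSES = 7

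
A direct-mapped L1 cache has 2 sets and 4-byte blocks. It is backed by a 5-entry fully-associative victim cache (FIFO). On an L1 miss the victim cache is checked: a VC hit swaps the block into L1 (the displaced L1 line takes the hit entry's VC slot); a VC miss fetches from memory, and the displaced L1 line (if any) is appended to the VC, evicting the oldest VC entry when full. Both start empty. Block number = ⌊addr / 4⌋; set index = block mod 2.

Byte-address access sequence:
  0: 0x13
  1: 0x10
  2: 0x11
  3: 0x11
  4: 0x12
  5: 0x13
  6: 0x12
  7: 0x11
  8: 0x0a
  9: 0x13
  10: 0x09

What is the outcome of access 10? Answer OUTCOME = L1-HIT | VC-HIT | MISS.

OUTCOME = VC-HIT

  [0] addr=0x13 blk=4 s=0: MISS | VC []
  [1] addr=0x10 blk=4 s=0: L1-HIT | VC []
  [2] addr=0x11 blk=4 s=0: L1-HIT | VC []
  [3] addr=0x11 blk=4 s=0: L1-HIT | VC []
  [4] addr=0x12 blk=4 s=0: L1-HIT | VC []
  [5] addr=0x13 blk=4 s=0: L1-HIT | VC []
  [6] addr=0x12 blk=4 s=0: L1-HIT | VC []
  [7] addr=0x11 blk=4 s=0: L1-HIT | VC []
  [8] addr=0xa blk=2 s=0: MISS | VC [4]
  [9] addr=0x13 blk=4 s=0: VC-HIT | VC [2]
  [10] addr=0x9 blk=2 s=0: VC-HIT | VC [4]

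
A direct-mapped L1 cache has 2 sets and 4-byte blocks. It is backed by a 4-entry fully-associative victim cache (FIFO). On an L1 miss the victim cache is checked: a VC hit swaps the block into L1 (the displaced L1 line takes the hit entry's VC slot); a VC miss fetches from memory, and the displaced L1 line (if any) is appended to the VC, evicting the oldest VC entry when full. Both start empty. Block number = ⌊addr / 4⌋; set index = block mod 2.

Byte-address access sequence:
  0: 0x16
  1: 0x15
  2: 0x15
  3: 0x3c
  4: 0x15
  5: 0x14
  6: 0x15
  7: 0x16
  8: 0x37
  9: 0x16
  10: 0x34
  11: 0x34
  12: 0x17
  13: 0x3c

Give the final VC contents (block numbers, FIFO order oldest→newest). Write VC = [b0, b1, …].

  [0] addr=0x16 blk=5 s=1: MISS | VC []
  [1] addr=0x15 blk=5 s=1: L1-HIT | VC []
  [2] addr=0x15 blk=5 s=1: L1-HIT | VC []
  [3] addr=0x3c blk=15 s=1: MISS | VC [5]
  [4] addr=0x15 blk=5 s=1: VC-HIT | VC [15]
  [5] addr=0x14 blk=5 s=1: L1-HIT | VC [15]
  [6] addr=0x15 blk=5 s=1: L1-HIT | VC [15]
  [7] addr=0x16 blk=5 s=1: L1-HIT | VC [15]
  [8] addr=0x37 blk=13 s=1: MISS | VC [15, 5]
  [9] addr=0x16 blk=5 s=1: VC-HIT | VC [15, 13]
  [10] addr=0x34 blk=13 s=1: VC-HIT | VC [15, 5]
  [11] addr=0x34 blk=13 s=1: L1-HIT | VC [15, 5]
  [12] addr=0x17 blk=5 s=1: VC-HIT | VC [15, 13]
  [13] addr=0x3c blk=15 s=1: VC-HIT | VC [5, 13]

VC = [5, 13]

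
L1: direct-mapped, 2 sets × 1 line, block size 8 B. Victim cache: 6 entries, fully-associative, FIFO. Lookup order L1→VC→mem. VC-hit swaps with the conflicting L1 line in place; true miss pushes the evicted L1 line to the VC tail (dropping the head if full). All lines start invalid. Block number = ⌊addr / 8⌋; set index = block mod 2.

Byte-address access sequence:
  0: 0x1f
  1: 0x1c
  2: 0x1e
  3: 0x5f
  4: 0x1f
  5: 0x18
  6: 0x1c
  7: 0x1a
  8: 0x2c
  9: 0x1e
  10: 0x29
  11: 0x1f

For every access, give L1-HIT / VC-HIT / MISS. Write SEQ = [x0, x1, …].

#0 0x1f→b3/s1 MISS; vc=[]
#1 0x1c→b3/s1 L1-HIT; vc=[]
#2 0x1e→b3/s1 L1-HIT; vc=[]
#3 0x5f→b11/s1 MISS; vc=[3]
#4 0x1f→b3/s1 VC-HIT; vc=[11]
#5 0x18→b3/s1 L1-HIT; vc=[11]
#6 0x1c→b3/s1 L1-HIT; vc=[11]
#7 0x1a→b3/s1 L1-HIT; vc=[11]
#8 0x2c→b5/s1 MISS; vc=[11,3]
#9 0x1e→b3/s1 VC-HIT; vc=[11,5]
#10 0x29→b5/s1 VC-HIT; vc=[11,3]
#11 0x1f→b3/s1 VC-HIT; vc=[11,5]

SEQ = [MISS, L1-HIT, L1-HIT, MISS, VC-HIT, L1-HIT, L1-HIT, L1-HIT, MISS, VC-HIT, VC-HIT, VC-HIT]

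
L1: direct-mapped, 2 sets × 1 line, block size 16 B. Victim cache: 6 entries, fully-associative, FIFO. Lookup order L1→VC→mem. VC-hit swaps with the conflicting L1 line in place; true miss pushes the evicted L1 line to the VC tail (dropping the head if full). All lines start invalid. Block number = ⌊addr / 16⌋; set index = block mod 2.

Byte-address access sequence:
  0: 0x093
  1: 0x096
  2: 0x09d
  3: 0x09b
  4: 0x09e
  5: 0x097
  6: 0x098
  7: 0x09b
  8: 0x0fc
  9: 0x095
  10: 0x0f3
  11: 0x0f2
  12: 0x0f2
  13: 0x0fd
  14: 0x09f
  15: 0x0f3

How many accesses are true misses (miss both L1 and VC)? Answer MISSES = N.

  [0] addr=0x93 blk=9 s=1: MISS | VC []
  [1] addr=0x96 blk=9 s=1: L1-HIT | VC []
  [2] addr=0x9d blk=9 s=1: L1-HIT | VC []
  [3] addr=0x9b blk=9 s=1: L1-HIT | VC []
  [4] addr=0x9e blk=9 s=1: L1-HIT | VC []
  [5] addr=0x97 blk=9 s=1: L1-HIT | VC []
  [6] addr=0x98 blk=9 s=1: L1-HIT | VC []
  [7] addr=0x9b blk=9 s=1: L1-HIT | VC []
  [8] addr=0xfc blk=15 s=1: MISS | VC [9]
  [9] addr=0x95 blk=9 s=1: VC-HIT | VC [15]
  [10] addr=0xf3 blk=15 s=1: VC-HIT | VC [9]
  [11] addr=0xf2 blk=15 s=1: L1-HIT | VC [9]
  [12] addr=0xf2 blk=15 s=1: L1-HIT | VC [9]
  [13] addr=0xfd blk=15 s=1: L1-HIT | VC [9]
  [14] addr=0x9f blk=9 s=1: VC-HIT | VC [15]
  [15] addr=0xf3 blk=15 s=1: VC-HIT | VC [9]

MISSES = 2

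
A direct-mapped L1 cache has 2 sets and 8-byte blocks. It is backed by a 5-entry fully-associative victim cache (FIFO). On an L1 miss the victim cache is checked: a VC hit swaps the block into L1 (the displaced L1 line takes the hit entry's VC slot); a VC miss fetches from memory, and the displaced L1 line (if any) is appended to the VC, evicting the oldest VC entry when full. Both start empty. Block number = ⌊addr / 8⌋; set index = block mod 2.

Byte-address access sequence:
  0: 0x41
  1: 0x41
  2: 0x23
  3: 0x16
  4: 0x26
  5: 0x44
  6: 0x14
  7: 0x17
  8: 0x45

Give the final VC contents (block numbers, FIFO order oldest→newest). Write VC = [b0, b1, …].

VC = [4, 2]

#0 0x41→b8/s0 MISS; vc=[]
#1 0x41→b8/s0 L1-HIT; vc=[]
#2 0x23→b4/s0 MISS; vc=[8]
#3 0x16→b2/s0 MISS; vc=[8,4]
#4 0x26→b4/s0 VC-HIT; vc=[8,2]
#5 0x44→b8/s0 VC-HIT; vc=[4,2]
#6 0x14→b2/s0 VC-HIT; vc=[4,8]
#7 0x17→b2/s0 L1-HIT; vc=[4,8]
#8 0x45→b8/s0 VC-HIT; vc=[4,2]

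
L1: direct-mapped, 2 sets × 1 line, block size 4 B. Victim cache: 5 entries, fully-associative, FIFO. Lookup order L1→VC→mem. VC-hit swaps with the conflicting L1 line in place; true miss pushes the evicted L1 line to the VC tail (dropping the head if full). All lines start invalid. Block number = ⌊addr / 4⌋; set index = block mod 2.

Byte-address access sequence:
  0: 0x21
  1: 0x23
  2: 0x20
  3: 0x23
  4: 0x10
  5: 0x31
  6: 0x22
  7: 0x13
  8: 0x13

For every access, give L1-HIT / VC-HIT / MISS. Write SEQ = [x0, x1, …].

SEQ = [MISS, L1-HIT, L1-HIT, L1-HIT, MISS, MISS, VC-HIT, VC-HIT, L1-HIT]

0: 0x21 (blk 8, set 0) → MISS  vc=[]
1: 0x23 (blk 8, set 0) → L1-HIT  vc=[]
2: 0x20 (blk 8, set 0) → L1-HIT  vc=[]
3: 0x23 (blk 8, set 0) → L1-HIT  vc=[]
4: 0x10 (blk 4, set 0) → MISS  vc=[8]
5: 0x31 (blk 12, set 0) → MISS  vc=[8, 4]
6: 0x22 (blk 8, set 0) → VC-HIT  vc=[12, 4]
7: 0x13 (blk 4, set 0) → VC-HIT  vc=[12, 8]
8: 0x13 (blk 4, set 0) → L1-HIT  vc=[12, 8]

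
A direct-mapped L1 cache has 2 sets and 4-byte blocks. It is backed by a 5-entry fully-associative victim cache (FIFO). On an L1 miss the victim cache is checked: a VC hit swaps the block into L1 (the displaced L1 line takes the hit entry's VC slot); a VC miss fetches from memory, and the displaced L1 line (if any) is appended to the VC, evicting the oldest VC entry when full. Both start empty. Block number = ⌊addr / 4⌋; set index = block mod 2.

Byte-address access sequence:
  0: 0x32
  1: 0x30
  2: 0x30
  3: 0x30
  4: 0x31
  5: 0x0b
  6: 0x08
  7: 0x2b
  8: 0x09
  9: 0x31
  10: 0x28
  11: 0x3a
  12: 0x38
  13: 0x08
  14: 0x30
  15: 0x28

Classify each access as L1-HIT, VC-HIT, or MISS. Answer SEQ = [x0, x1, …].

SEQ = [MISS, L1-HIT, L1-HIT, L1-HIT, L1-HIT, MISS, L1-HIT, MISS, VC-HIT, VC-HIT, VC-HIT, MISS, L1-HIT, VC-HIT, VC-HIT, VC-HIT]

  [0] addr=0x32 blk=12 s=0: MISS | VC []
  [1] addr=0x30 blk=12 s=0: L1-HIT | VC []
  [2] addr=0x30 blk=12 s=0: L1-HIT | VC []
  [3] addr=0x30 blk=12 s=0: L1-HIT | VC []
  [4] addr=0x31 blk=12 s=0: L1-HIT | VC []
  [5] addr=0xb blk=2 s=0: MISS | VC [12]
  [6] addr=0x8 blk=2 s=0: L1-HIT | VC [12]
  [7] addr=0x2b blk=10 s=0: MISS | VC [12, 2]
  [8] addr=0x9 blk=2 s=0: VC-HIT | VC [12, 10]
  [9] addr=0x31 blk=12 s=0: VC-HIT | VC [2, 10]
  [10] addr=0x28 blk=10 s=0: VC-HIT | VC [2, 12]
  [11] addr=0x3a blk=14 s=0: MISS | VC [2, 12, 10]
  [12] addr=0x38 blk=14 s=0: L1-HIT | VC [2, 12, 10]
  [13] addr=0x8 blk=2 s=0: VC-HIT | VC [14, 12, 10]
  [14] addr=0x30 blk=12 s=0: VC-HIT | VC [14, 2, 10]
  [15] addr=0x28 blk=10 s=0: VC-HIT | VC [14, 2, 12]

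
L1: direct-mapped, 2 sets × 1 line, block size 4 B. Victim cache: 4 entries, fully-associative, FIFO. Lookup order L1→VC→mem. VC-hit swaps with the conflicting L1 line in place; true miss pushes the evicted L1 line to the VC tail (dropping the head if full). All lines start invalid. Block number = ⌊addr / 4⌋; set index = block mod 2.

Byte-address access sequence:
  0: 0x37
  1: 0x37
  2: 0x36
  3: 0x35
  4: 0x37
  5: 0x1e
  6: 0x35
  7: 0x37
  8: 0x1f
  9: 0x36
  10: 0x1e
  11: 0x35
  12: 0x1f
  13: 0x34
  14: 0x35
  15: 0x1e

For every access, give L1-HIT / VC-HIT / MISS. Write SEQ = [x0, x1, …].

SEQ = [MISS, L1-HIT, L1-HIT, L1-HIT, L1-HIT, MISS, VC-HIT, L1-HIT, VC-HIT, VC-HIT, VC-HIT, VC-HIT, VC-HIT, VC-HIT, L1-HIT, VC-HIT]

0: 0x37 (blk 13, set 1) → MISS  vc=[]
1: 0x37 (blk 13, set 1) → L1-HIT  vc=[]
2: 0x36 (blk 13, set 1) → L1-HIT  vc=[]
3: 0x35 (blk 13, set 1) → L1-HIT  vc=[]
4: 0x37 (blk 13, set 1) → L1-HIT  vc=[]
5: 0x1e (blk 7, set 1) → MISS  vc=[13]
6: 0x35 (blk 13, set 1) → VC-HIT  vc=[7]
7: 0x37 (blk 13, set 1) → L1-HIT  vc=[7]
8: 0x1f (blk 7, set 1) → VC-HIT  vc=[13]
9: 0x36 (blk 13, set 1) → VC-HIT  vc=[7]
10: 0x1e (blk 7, set 1) → VC-HIT  vc=[13]
11: 0x35 (blk 13, set 1) → VC-HIT  vc=[7]
12: 0x1f (blk 7, set 1) → VC-HIT  vc=[13]
13: 0x34 (blk 13, set 1) → VC-HIT  vc=[7]
14: 0x35 (blk 13, set 1) → L1-HIT  vc=[7]
15: 0x1e (blk 7, set 1) → VC-HIT  vc=[13]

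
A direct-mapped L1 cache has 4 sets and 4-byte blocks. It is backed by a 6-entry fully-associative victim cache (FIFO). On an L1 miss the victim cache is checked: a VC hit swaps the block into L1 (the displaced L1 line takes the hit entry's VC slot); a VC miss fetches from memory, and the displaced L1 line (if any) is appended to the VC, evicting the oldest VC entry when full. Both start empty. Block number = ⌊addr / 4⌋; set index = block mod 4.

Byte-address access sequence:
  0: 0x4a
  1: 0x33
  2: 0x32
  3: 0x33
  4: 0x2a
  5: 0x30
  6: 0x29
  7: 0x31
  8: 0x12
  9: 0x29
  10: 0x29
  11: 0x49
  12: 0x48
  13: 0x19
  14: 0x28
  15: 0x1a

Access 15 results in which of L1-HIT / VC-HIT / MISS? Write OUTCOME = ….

OUTCOME = VC-HIT

  [0] addr=0x4a blk=18 s=2: MISS | VC []
  [1] addr=0x33 blk=12 s=0: MISS | VC []
  [2] addr=0x32 blk=12 s=0: L1-HIT | VC []
  [3] addr=0x33 blk=12 s=0: L1-HIT | VC []
  [4] addr=0x2a blk=10 s=2: MISS | VC [18]
  [5] addr=0x30 blk=12 s=0: L1-HIT | VC [18]
  [6] addr=0x29 blk=10 s=2: L1-HIT | VC [18]
  [7] addr=0x31 blk=12 s=0: L1-HIT | VC [18]
  [8] addr=0x12 blk=4 s=0: MISS | VC [18, 12]
  [9] addr=0x29 blk=10 s=2: L1-HIT | VC [18, 12]
  [10] addr=0x29 blk=10 s=2: L1-HIT | VC [18, 12]
  [11] addr=0x49 blk=18 s=2: VC-HIT | VC [10, 12]
  [12] addr=0x48 blk=18 s=2: L1-HIT | VC [10, 12]
  [13] addr=0x19 blk=6 s=2: MISS | VC [10, 12, 18]
  [14] addr=0x28 blk=10 s=2: VC-HIT | VC [6, 12, 18]
  [15] addr=0x1a blk=6 s=2: VC-HIT | VC [10, 12, 18]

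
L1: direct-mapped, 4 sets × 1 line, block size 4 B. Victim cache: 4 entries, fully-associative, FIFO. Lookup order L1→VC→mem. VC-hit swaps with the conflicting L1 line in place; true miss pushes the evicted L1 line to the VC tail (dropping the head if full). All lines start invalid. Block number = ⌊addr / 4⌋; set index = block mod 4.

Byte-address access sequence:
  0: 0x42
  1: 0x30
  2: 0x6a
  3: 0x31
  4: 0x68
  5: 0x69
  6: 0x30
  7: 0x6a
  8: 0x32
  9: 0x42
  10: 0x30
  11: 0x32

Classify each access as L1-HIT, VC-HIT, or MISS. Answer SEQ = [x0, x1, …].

  [0] addr=0x42 blk=16 s=0: MISS | VC []
  [1] addr=0x30 blk=12 s=0: MISS | VC [16]
  [2] addr=0x6a blk=26 s=2: MISS | VC [16]
  [3] addr=0x31 blk=12 s=0: L1-HIT | VC [16]
  [4] addr=0x68 blk=26 s=2: L1-HIT | VC [16]
  [5] addr=0x69 blk=26 s=2: L1-HIT | VC [16]
  [6] addr=0x30 blk=12 s=0: L1-HIT | VC [16]
  [7] addr=0x6a blk=26 s=2: L1-HIT | VC [16]
  [8] addr=0x32 blk=12 s=0: L1-HIT | VC [16]
  [9] addr=0x42 blk=16 s=0: VC-HIT | VC [12]
  [10] addr=0x30 blk=12 s=0: VC-HIT | VC [16]
  [11] addr=0x32 blk=12 s=0: L1-HIT | VC [16]

SEQ = [MISS, MISS, MISS, L1-HIT, L1-HIT, L1-HIT, L1-HIT, L1-HIT, L1-HIT, VC-HIT, VC-HIT, L1-HIT]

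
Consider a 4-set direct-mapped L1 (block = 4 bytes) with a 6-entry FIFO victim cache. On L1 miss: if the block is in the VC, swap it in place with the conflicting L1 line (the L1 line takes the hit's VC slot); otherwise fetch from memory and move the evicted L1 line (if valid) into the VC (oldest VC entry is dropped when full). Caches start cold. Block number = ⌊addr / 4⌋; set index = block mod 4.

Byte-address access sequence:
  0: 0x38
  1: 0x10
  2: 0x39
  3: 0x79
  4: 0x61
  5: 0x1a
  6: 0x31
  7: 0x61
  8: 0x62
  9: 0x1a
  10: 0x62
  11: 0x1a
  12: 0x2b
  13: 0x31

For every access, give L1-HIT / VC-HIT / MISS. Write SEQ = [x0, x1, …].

#0 0x38→b14/s2 MISS; vc=[]
#1 0x10→b4/s0 MISS; vc=[]
#2 0x39→b14/s2 L1-HIT; vc=[]
#3 0x79→b30/s2 MISS; vc=[14]
#4 0x61→b24/s0 MISS; vc=[14,4]
#5 0x1a→b6/s2 MISS; vc=[14,4,30]
#6 0x31→b12/s0 MISS; vc=[14,4,30,24]
#7 0x61→b24/s0 VC-HIT; vc=[14,4,30,12]
#8 0x62→b24/s0 L1-HIT; vc=[14,4,30,12]
#9 0x1a→b6/s2 L1-HIT; vc=[14,4,30,12]
#10 0x62→b24/s0 L1-HIT; vc=[14,4,30,12]
#11 0x1a→b6/s2 L1-HIT; vc=[14,4,30,12]
#12 0x2b→b10/s2 MISS; vc=[14,4,30,12,6]
#13 0x31→b12/s0 VC-HIT; vc=[14,4,30,24,6]

SEQ = [MISS, MISS, L1-HIT, MISS, MISS, MISS, MISS, VC-HIT, L1-HIT, L1-HIT, L1-HIT, L1-HIT, MISS, VC-HIT]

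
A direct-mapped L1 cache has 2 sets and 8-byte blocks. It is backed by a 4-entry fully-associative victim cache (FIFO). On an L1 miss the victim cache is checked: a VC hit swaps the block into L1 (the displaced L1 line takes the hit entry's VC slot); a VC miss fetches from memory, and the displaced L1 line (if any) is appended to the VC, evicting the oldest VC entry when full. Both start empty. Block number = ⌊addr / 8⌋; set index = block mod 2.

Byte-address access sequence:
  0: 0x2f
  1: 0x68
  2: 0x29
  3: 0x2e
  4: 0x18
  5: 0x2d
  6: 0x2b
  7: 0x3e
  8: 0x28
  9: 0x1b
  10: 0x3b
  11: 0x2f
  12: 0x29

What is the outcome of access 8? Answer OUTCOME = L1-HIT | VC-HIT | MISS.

#0 0x2f→b5/s1 MISS; vc=[]
#1 0x68→b13/s1 MISS; vc=[5]
#2 0x29→b5/s1 VC-HIT; vc=[13]
#3 0x2e→b5/s1 L1-HIT; vc=[13]
#4 0x18→b3/s1 MISS; vc=[13,5]
#5 0x2d→b5/s1 VC-HIT; vc=[13,3]
#6 0x2b→b5/s1 L1-HIT; vc=[13,3]
#7 0x3e→b7/s1 MISS; vc=[13,3,5]
#8 0x28→b5/s1 VC-HIT; vc=[13,3,7]
#9 0x1b→b3/s1 VC-HIT; vc=[13,5,7]
#10 0x3b→b7/s1 VC-HIT; vc=[13,5,3]
#11 0x2f→b5/s1 VC-HIT; vc=[13,7,3]
#12 0x29→b5/s1 L1-HIT; vc=[13,7,3]

OUTCOME = VC-HIT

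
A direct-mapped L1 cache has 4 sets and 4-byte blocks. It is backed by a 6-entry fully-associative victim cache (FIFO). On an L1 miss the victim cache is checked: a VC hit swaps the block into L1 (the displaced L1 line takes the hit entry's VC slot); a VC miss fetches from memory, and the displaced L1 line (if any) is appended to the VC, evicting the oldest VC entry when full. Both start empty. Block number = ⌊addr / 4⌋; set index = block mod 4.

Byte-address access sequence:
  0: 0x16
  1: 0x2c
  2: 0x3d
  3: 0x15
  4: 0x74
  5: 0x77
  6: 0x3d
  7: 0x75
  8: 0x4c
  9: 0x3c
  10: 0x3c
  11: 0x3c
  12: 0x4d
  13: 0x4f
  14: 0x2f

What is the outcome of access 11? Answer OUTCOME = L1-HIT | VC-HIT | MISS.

0: 0x16 (blk 5, set 1) → MISS  vc=[]
1: 0x2c (blk 11, set 3) → MISS  vc=[]
2: 0x3d (blk 15, set 3) → MISS  vc=[11]
3: 0x15 (blk 5, set 1) → L1-HIT  vc=[11]
4: 0x74 (blk 29, set 1) → MISS  vc=[11, 5]
5: 0x77 (blk 29, set 1) → L1-HIT  vc=[11, 5]
6: 0x3d (blk 15, set 3) → L1-HIT  vc=[11, 5]
7: 0x75 (blk 29, set 1) → L1-HIT  vc=[11, 5]
8: 0x4c (blk 19, set 3) → MISS  vc=[11, 5, 15]
9: 0x3c (blk 15, set 3) → VC-HIT  vc=[11, 5, 19]
10: 0x3c (blk 15, set 3) → L1-HIT  vc=[11, 5, 19]
11: 0x3c (blk 15, set 3) → L1-HIT  vc=[11, 5, 19]
12: 0x4d (blk 19, set 3) → VC-HIT  vc=[11, 5, 15]
13: 0x4f (blk 19, set 3) → L1-HIT  vc=[11, 5, 15]
14: 0x2f (blk 11, set 3) → VC-HIT  vc=[19, 5, 15]

OUTCOME = L1-HIT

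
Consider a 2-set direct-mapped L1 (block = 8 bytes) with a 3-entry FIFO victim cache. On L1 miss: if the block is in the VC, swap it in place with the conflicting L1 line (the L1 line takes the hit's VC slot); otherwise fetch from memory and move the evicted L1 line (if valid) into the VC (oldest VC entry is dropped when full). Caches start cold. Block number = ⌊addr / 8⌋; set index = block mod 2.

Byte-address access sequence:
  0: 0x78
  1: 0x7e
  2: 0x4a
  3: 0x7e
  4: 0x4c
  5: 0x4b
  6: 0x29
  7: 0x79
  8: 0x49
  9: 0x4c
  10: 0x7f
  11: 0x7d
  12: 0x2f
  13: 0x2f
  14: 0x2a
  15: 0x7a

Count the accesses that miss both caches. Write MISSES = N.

MISSES = 3

#0 0x78→b15/s1 MISS; vc=[]
#1 0x7e→b15/s1 L1-HIT; vc=[]
#2 0x4a→b9/s1 MISS; vc=[15]
#3 0x7e→b15/s1 VC-HIT; vc=[9]
#4 0x4c→b9/s1 VC-HIT; vc=[15]
#5 0x4b→b9/s1 L1-HIT; vc=[15]
#6 0x29→b5/s1 MISS; vc=[15,9]
#7 0x79→b15/s1 VC-HIT; vc=[5,9]
#8 0x49→b9/s1 VC-HIT; vc=[5,15]
#9 0x4c→b9/s1 L1-HIT; vc=[5,15]
#10 0x7f→b15/s1 VC-HIT; vc=[5,9]
#11 0x7d→b15/s1 L1-HIT; vc=[5,9]
#12 0x2f→b5/s1 VC-HIT; vc=[15,9]
#13 0x2f→b5/s1 L1-HIT; vc=[15,9]
#14 0x2a→b5/s1 L1-HIT; vc=[15,9]
#15 0x7a→b15/s1 VC-HIT; vc=[5,9]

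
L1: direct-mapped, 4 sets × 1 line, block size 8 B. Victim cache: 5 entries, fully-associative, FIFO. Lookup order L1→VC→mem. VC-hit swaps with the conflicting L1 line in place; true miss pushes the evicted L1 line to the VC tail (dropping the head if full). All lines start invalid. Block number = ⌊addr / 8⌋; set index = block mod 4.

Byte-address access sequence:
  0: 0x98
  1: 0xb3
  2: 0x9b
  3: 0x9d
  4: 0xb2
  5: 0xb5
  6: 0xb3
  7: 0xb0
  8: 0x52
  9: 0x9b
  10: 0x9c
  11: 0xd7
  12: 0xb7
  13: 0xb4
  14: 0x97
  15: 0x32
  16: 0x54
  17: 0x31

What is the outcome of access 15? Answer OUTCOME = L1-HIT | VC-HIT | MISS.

0: 0x98 (blk 19, set 3) → MISS  vc=[]
1: 0xb3 (blk 22, set 2) → MISS  vc=[]
2: 0x9b (blk 19, set 3) → L1-HIT  vc=[]
3: 0x9d (blk 19, set 3) → L1-HIT  vc=[]
4: 0xb2 (blk 22, set 2) → L1-HIT  vc=[]
5: 0xb5 (blk 22, set 2) → L1-HIT  vc=[]
6: 0xb3 (blk 22, set 2) → L1-HIT  vc=[]
7: 0xb0 (blk 22, set 2) → L1-HIT  vc=[]
8: 0x52 (blk 10, set 2) → MISS  vc=[22]
9: 0x9b (blk 19, set 3) → L1-HIT  vc=[22]
10: 0x9c (blk 19, set 3) → L1-HIT  vc=[22]
11: 0xd7 (blk 26, set 2) → MISS  vc=[22, 10]
12: 0xb7 (blk 22, set 2) → VC-HIT  vc=[26, 10]
13: 0xb4 (blk 22, set 2) → L1-HIT  vc=[26, 10]
14: 0x97 (blk 18, set 2) → MISS  vc=[26, 10, 22]
15: 0x32 (blk 6, set 2) → MISS  vc=[26, 10, 22, 18]
16: 0x54 (blk 10, set 2) → VC-HIT  vc=[26, 6, 22, 18]
17: 0x31 (blk 6, set 2) → VC-HIT  vc=[26, 10, 22, 18]

OUTCOME = MISS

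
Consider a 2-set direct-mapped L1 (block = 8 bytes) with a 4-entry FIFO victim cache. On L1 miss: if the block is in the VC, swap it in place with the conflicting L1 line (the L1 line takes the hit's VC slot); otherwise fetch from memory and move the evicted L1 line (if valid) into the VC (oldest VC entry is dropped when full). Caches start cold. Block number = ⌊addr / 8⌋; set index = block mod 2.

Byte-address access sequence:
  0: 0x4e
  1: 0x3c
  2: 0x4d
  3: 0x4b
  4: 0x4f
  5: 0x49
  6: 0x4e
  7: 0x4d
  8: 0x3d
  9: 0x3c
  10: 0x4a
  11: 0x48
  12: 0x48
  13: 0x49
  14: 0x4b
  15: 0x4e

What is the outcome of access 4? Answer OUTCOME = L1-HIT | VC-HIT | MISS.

OUTCOME = L1-HIT

  [0] addr=0x4e blk=9 s=1: MISS | VC []
  [1] addr=0x3c blk=7 s=1: MISS | VC [9]
  [2] addr=0x4d blk=9 s=1: VC-HIT | VC [7]
  [3] addr=0x4b blk=9 s=1: L1-HIT | VC [7]
  [4] addr=0x4f blk=9 s=1: L1-HIT | VC [7]
  [5] addr=0x49 blk=9 s=1: L1-HIT | VC [7]
  [6] addr=0x4e blk=9 s=1: L1-HIT | VC [7]
  [7] addr=0x4d blk=9 s=1: L1-HIT | VC [7]
  [8] addr=0x3d blk=7 s=1: VC-HIT | VC [9]
  [9] addr=0x3c blk=7 s=1: L1-HIT | VC [9]
  [10] addr=0x4a blk=9 s=1: VC-HIT | VC [7]
  [11] addr=0x48 blk=9 s=1: L1-HIT | VC [7]
  [12] addr=0x48 blk=9 s=1: L1-HIT | VC [7]
  [13] addr=0x49 blk=9 s=1: L1-HIT | VC [7]
  [14] addr=0x4b blk=9 s=1: L1-HIT | VC [7]
  [15] addr=0x4e blk=9 s=1: L1-HIT | VC [7]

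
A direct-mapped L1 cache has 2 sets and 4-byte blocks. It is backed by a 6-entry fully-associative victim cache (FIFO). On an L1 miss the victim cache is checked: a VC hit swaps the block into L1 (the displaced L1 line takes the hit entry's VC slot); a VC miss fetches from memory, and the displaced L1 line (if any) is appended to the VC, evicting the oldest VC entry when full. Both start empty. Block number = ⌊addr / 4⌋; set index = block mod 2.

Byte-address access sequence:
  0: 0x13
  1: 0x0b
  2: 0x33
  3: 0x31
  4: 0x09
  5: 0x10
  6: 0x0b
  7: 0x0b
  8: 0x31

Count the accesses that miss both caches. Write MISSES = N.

MISSES = 3

#0 0x13→b4/s0 MISS; vc=[]
#1 0xb→b2/s0 MISS; vc=[4]
#2 0x33→b12/s0 MISS; vc=[4,2]
#3 0x31→b12/s0 L1-HIT; vc=[4,2]
#4 0x9→b2/s0 VC-HIT; vc=[4,12]
#5 0x10→b4/s0 VC-HIT; vc=[2,12]
#6 0xb→b2/s0 VC-HIT; vc=[4,12]
#7 0xb→b2/s0 L1-HIT; vc=[4,12]
#8 0x31→b12/s0 VC-HIT; vc=[4,2]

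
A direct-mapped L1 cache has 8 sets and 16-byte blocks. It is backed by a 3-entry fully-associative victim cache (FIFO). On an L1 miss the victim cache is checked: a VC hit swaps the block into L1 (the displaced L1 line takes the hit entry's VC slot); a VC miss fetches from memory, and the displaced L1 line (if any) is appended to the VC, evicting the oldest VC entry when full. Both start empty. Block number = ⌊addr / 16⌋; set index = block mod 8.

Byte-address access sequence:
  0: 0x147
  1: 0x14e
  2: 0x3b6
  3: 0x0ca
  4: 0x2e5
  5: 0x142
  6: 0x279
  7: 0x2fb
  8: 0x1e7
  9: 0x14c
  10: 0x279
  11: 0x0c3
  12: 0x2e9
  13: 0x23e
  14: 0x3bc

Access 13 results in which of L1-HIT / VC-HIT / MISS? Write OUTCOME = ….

0: 0x147 (blk 20, set 4) → MISS  vc=[]
1: 0x14e (blk 20, set 4) → L1-HIT  vc=[]
2: 0x3b6 (blk 59, set 3) → MISS  vc=[]
3: 0xca (blk 12, set 4) → MISS  vc=[20]
4: 0x2e5 (blk 46, set 6) → MISS  vc=[20]
5: 0x142 (blk 20, set 4) → VC-HIT  vc=[12]
6: 0x279 (blk 39, set 7) → MISS  vc=[12]
7: 0x2fb (blk 47, set 7) → MISS  vc=[12, 39]
8: 0x1e7 (blk 30, set 6) → MISS  vc=[12, 39, 46]
9: 0x14c (blk 20, set 4) → L1-HIT  vc=[12, 39, 46]
10: 0x279 (blk 39, set 7) → VC-HIT  vc=[12, 47, 46]
11: 0xc3 (blk 12, set 4) → VC-HIT  vc=[20, 47, 46]
12: 0x2e9 (blk 46, set 6) → VC-HIT  vc=[20, 47, 30]
13: 0x23e (blk 35, set 3) → MISS  vc=[47, 30, 59]
14: 0x3bc (blk 59, set 3) → VC-HIT  vc=[47, 30, 35]

OUTCOME = MISS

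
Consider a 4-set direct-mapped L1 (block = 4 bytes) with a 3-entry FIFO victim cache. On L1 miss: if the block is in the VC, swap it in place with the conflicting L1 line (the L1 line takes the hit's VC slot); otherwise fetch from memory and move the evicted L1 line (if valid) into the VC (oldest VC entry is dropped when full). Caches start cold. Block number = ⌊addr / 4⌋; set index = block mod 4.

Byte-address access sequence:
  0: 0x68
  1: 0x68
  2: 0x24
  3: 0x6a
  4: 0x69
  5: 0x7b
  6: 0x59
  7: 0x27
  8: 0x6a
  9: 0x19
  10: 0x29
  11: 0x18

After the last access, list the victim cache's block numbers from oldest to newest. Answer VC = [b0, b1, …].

VC = [30, 26, 10]

  [0] addr=0x68 blk=26 s=2: MISS | VC []
  [1] addr=0x68 blk=26 s=2: L1-HIT | VC []
  [2] addr=0x24 blk=9 s=1: MISS | VC []
  [3] addr=0x6a blk=26 s=2: L1-HIT | VC []
  [4] addr=0x69 blk=26 s=2: L1-HIT | VC []
  [5] addr=0x7b blk=30 s=2: MISS | VC [26]
  [6] addr=0x59 blk=22 s=2: MISS | VC [26, 30]
  [7] addr=0x27 blk=9 s=1: L1-HIT | VC [26, 30]
  [8] addr=0x6a blk=26 s=2: VC-HIT | VC [22, 30]
  [9] addr=0x19 blk=6 s=2: MISS | VC [22, 30, 26]
  [10] addr=0x29 blk=10 s=2: MISS | VC [30, 26, 6]
  [11] addr=0x18 blk=6 s=2: VC-HIT | VC [30, 26, 10]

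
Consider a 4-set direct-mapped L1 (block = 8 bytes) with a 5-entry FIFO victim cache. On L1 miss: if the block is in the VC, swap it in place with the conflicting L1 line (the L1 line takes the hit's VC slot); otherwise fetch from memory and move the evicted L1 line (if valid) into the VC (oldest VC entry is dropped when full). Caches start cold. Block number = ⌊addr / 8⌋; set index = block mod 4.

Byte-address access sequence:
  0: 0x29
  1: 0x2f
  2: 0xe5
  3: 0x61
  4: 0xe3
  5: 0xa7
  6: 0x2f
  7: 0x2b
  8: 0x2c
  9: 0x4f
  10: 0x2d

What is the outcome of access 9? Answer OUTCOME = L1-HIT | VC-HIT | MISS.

OUTCOME = MISS

  [0] addr=0x29 blk=5 s=1: MISS | VC []
  [1] addr=0x2f blk=5 s=1: L1-HIT | VC []
  [2] addr=0xe5 blk=28 s=0: MISS | VC []
  [3] addr=0x61 blk=12 s=0: MISS | VC [28]
  [4] addr=0xe3 blk=28 s=0: VC-HIT | VC [12]
  [5] addr=0xa7 blk=20 s=0: MISS | VC [12, 28]
  [6] addr=0x2f blk=5 s=1: L1-HIT | VC [12, 28]
  [7] addr=0x2b blk=5 s=1: L1-HIT | VC [12, 28]
  [8] addr=0x2c blk=5 s=1: L1-HIT | VC [12, 28]
  [9] addr=0x4f blk=9 s=1: MISS | VC [12, 28, 5]
  [10] addr=0x2d blk=5 s=1: VC-HIT | VC [12, 28, 9]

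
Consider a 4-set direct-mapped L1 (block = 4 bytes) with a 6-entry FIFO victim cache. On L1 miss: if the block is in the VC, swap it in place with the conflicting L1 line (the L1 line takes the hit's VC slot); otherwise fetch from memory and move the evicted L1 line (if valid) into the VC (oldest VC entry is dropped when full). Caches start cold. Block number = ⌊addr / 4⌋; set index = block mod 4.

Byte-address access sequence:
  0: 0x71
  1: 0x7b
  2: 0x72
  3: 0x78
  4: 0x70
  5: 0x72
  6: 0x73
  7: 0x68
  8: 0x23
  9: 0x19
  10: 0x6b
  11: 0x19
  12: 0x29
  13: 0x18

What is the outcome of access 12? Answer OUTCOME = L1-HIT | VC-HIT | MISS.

  [0] addr=0x71 blk=28 s=0: MISS | VC []
  [1] addr=0x7b blk=30 s=2: MISS | VC []
  [2] addr=0x72 blk=28 s=0: L1-HIT | VC []
  [3] addr=0x78 blk=30 s=2: L1-HIT | VC []
  [4] addr=0x70 blk=28 s=0: L1-HIT | VC []
  [5] addr=0x72 blk=28 s=0: L1-HIT | VC []
  [6] addr=0x73 blk=28 s=0: L1-HIT | VC []
  [7] addr=0x68 blk=26 s=2: MISS | VC [30]
  [8] addr=0x23 blk=8 s=0: MISS | VC [30, 28]
  [9] addr=0x19 blk=6 s=2: MISS | VC [30, 28, 26]
  [10] addr=0x6b blk=26 s=2: VC-HIT | VC [30, 28, 6]
  [11] addr=0x19 blk=6 s=2: VC-HIT | VC [30, 28, 26]
  [12] addr=0x29 blk=10 s=2: MISS | VC [30, 28, 26, 6]
  [13] addr=0x18 blk=6 s=2: VC-HIT | VC [30, 28, 26, 10]

OUTCOME = MISS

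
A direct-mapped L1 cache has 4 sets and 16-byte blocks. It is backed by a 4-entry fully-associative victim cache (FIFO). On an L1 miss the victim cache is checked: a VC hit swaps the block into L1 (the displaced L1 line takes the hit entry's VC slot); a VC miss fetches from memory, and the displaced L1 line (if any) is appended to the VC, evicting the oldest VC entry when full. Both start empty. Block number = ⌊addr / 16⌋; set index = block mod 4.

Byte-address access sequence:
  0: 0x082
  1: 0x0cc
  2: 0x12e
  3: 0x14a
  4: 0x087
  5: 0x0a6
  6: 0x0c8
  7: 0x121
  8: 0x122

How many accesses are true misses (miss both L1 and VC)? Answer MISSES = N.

MISSES = 5

0: 0x82 (blk 8, set 0) → MISS  vc=[]
1: 0xcc (blk 12, set 0) → MISS  vc=[8]
2: 0x12e (blk 18, set 2) → MISS  vc=[8]
3: 0x14a (blk 20, set 0) → MISS  vc=[8, 12]
4: 0x87 (blk 8, set 0) → VC-HIT  vc=[20, 12]
5: 0xa6 (blk 10, set 2) → MISS  vc=[20, 12, 18]
6: 0xc8 (blk 12, set 0) → VC-HIT  vc=[20, 8, 18]
7: 0x121 (blk 18, set 2) → VC-HIT  vc=[20, 8, 10]
8: 0x122 (blk 18, set 2) → L1-HIT  vc=[20, 8, 10]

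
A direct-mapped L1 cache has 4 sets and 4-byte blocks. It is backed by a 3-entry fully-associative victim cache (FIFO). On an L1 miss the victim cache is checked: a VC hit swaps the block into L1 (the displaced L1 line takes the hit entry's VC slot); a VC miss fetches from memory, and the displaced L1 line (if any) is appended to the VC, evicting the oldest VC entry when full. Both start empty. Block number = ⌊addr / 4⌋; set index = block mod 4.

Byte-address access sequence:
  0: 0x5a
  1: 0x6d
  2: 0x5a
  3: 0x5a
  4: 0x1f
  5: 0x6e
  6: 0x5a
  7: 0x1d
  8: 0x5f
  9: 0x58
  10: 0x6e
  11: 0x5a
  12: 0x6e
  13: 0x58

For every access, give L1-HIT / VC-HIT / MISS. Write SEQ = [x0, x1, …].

0: 0x5a (blk 22, set 2) → MISS  vc=[]
1: 0x6d (blk 27, set 3) → MISS  vc=[]
2: 0x5a (blk 22, set 2) → L1-HIT  vc=[]
3: 0x5a (blk 22, set 2) → L1-HIT  vc=[]
4: 0x1f (blk 7, set 3) → MISS  vc=[27]
5: 0x6e (blk 27, set 3) → VC-HIT  vc=[7]
6: 0x5a (blk 22, set 2) → L1-HIT  vc=[7]
7: 0x1d (blk 7, set 3) → VC-HIT  vc=[27]
8: 0x5f (blk 23, set 3) → MISS  vc=[27, 7]
9: 0x58 (blk 22, set 2) → L1-HIT  vc=[27, 7]
10: 0x6e (blk 27, set 3) → VC-HIT  vc=[23, 7]
11: 0x5a (blk 22, set 2) → L1-HIT  vc=[23, 7]
12: 0x6e (blk 27, set 3) → L1-HIT  vc=[23, 7]
13: 0x58 (blk 22, set 2) → L1-HIT  vc=[23, 7]

SEQ = [MISS, MISS, L1-HIT, L1-HIT, MISS, VC-HIT, L1-HIT, VC-HIT, MISS, L1-HIT, VC-HIT, L1-HIT, L1-HIT, L1-HIT]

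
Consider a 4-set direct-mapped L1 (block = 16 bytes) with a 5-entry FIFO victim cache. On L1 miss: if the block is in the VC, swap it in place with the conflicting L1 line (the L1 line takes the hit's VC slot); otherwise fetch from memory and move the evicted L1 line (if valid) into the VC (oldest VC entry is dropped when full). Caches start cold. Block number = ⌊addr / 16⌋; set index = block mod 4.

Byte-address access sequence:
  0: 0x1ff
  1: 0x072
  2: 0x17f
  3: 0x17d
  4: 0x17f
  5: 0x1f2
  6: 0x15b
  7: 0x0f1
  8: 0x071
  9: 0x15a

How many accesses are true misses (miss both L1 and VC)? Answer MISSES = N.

  [0] addr=0x1ff blk=31 s=3: MISS | VC []
  [1] addr=0x72 blk=7 s=3: MISS | VC [31]
  [2] addr=0x17f blk=23 s=3: MISS | VC [31, 7]
  [3] addr=0x17d blk=23 s=3: L1-HIT | VC [31, 7]
  [4] addr=0x17f blk=23 s=3: L1-HIT | VC [31, 7]
  [5] addr=0x1f2 blk=31 s=3: VC-HIT | VC [23, 7]
  [6] addr=0x15b blk=21 s=1: MISS | VC [23, 7]
  [7] addr=0xf1 blk=15 s=3: MISS | VC [23, 7, 31]
  [8] addr=0x71 blk=7 s=3: VC-HIT | VC [23, 15, 31]
  [9] addr=0x15a blk=21 s=1: L1-HIT | VC [23, 15, 31]

MISSES = 5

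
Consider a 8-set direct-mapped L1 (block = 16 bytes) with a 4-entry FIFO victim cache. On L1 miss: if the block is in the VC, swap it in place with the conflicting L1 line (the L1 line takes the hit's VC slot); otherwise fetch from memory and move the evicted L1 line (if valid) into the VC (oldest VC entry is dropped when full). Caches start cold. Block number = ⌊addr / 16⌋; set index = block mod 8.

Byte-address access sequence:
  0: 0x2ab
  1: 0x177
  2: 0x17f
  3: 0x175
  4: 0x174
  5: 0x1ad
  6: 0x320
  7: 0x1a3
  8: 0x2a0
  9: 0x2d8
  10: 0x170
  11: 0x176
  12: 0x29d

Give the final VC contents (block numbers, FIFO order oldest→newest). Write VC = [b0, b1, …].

0: 0x2ab (blk 42, set 2) → MISS  vc=[]
1: 0x177 (blk 23, set 7) → MISS  vc=[]
2: 0x17f (blk 23, set 7) → L1-HIT  vc=[]
3: 0x175 (blk 23, set 7) → L1-HIT  vc=[]
4: 0x174 (blk 23, set 7) → L1-HIT  vc=[]
5: 0x1ad (blk 26, set 2) → MISS  vc=[42]
6: 0x320 (blk 50, set 2) → MISS  vc=[42, 26]
7: 0x1a3 (blk 26, set 2) → VC-HIT  vc=[42, 50]
8: 0x2a0 (blk 42, set 2) → VC-HIT  vc=[26, 50]
9: 0x2d8 (blk 45, set 5) → MISS  vc=[26, 50]
10: 0x170 (blk 23, set 7) → L1-HIT  vc=[26, 50]
11: 0x176 (blk 23, set 7) → L1-HIT  vc=[26, 50]
12: 0x29d (blk 41, set 1) → MISS  vc=[26, 50]

VC = [26, 50]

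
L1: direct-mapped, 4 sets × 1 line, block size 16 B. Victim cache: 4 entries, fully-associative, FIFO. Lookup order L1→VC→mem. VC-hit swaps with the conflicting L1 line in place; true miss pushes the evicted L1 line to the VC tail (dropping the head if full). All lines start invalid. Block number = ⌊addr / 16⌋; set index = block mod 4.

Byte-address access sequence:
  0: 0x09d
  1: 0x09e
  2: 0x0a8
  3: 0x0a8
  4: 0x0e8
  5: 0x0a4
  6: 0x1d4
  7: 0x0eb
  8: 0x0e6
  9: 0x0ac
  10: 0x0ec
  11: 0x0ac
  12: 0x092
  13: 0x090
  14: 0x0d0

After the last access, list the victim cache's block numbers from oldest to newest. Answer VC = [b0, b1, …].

VC = [14, 29, 9]

0: 0x9d (blk 9, set 1) → MISS  vc=[]
1: 0x9e (blk 9, set 1) → L1-HIT  vc=[]
2: 0xa8 (blk 10, set 2) → MISS  vc=[]
3: 0xa8 (blk 10, set 2) → L1-HIT  vc=[]
4: 0xe8 (blk 14, set 2) → MISS  vc=[10]
5: 0xa4 (blk 10, set 2) → VC-HIT  vc=[14]
6: 0x1d4 (blk 29, set 1) → MISS  vc=[14, 9]
7: 0xeb (blk 14, set 2) → VC-HIT  vc=[10, 9]
8: 0xe6 (blk 14, set 2) → L1-HIT  vc=[10, 9]
9: 0xac (blk 10, set 2) → VC-HIT  vc=[14, 9]
10: 0xec (blk 14, set 2) → VC-HIT  vc=[10, 9]
11: 0xac (blk 10, set 2) → VC-HIT  vc=[14, 9]
12: 0x92 (blk 9, set 1) → VC-HIT  vc=[14, 29]
13: 0x90 (blk 9, set 1) → L1-HIT  vc=[14, 29]
14: 0xd0 (blk 13, set 1) → MISS  vc=[14, 29, 9]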